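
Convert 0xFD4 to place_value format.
Convert 0xFD4 (hexadecimal) → 15×256 + 13×16 + 4 = 4052 (decimal)
Convert 4052 (decimal) → 4052 = 4×1000 + 5×10 + 2 → 4 thousands, 5 tens, 2 ones (place-value notation)
4 thousands, 5 tens, 2 ones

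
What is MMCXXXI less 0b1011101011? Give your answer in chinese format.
Convert MMCXXXI (Roman numeral) → 1000 + 1000 + 100 + 10 + 10 + 10 + 1 = 2131 (decimal)
Convert 0b1011101011 (binary) → 512 + 128 + 64 + 32 + 8 + 2 + 1 = 747 (decimal)
Compute 2131 - 747 = 1384
Convert 1384 (decimal) → 1384 = 1×1000 + 3×100 + 8×10 + 4 → 一千三百八十四 (Chinese numeral)
一千三百八十四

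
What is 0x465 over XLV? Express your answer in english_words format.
Convert 0x465 (hexadecimal) → 4×256 + 6×16 + 5 = 1125 (decimal)
Convert XLV (Roman numeral) → 40 + 5 = 45 (decimal)
Compute 1125 ÷ 45 = 25
Convert 25 (decimal) → twenty-five (English words)
twenty-five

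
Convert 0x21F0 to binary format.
Convert 0x21F0 (hexadecimal) → 2×4096 + 1×256 + 15×16 = 8688 (decimal)
Convert 8688 (decimal) → 8688 = 8192 + 256 + 128 + 64 + 32 + 16 → 0b10000111110000 (binary)
0b10000111110000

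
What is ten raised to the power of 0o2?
Convert ten (English words) → 10 (decimal)
Convert 0o2 (octal) → 2 (decimal)
Compute 10 ^ 2 = 100
100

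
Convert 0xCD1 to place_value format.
Convert 0xCD1 (hexadecimal) → 12×256 + 13×16 + 1 = 3281 (decimal)
Convert 3281 (decimal) → 3281 = 3×1000 + 2×100 + 8×10 + 1 → 3 thousands, 2 hundreds, 8 tens, 1 one (place-value notation)
3 thousands, 2 hundreds, 8 tens, 1 one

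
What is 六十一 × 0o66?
Convert 六十一 (Chinese numeral) → 6×10 + 1 = 61 (decimal)
Convert 0o66 (octal) → 6×8 + 6 = 54 (decimal)
Compute 61 × 54 = 3294
3294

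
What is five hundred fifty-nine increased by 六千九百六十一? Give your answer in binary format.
Convert five hundred fifty-nine (English words) → 5×100 + 59 = 559 (decimal)
Convert 六千九百六十一 (Chinese numeral) → 6×1000 + 9×100 + 6×10 + 1 = 6961 (decimal)
Compute 559 + 6961 = 7520
Convert 7520 (decimal) → 7520 = 4096 + 2048 + 1024 + 256 + 64 + 32 → 0b1110101100000 (binary)
0b1110101100000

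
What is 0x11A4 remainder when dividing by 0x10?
Convert 0x11A4 (hexadecimal) → 1×4096 + 1×256 + 10×16 + 4 = 4516 (decimal)
Convert 0x10 (hexadecimal) → 1×16 = 16 (decimal)
Compute 4516 mod 16 = 4
4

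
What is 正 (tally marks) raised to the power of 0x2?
Convert 正 (tally marks) → 5 (decimal)
Convert 0x2 (hexadecimal) → 2 (decimal)
Compute 5 ^ 2 = 25
25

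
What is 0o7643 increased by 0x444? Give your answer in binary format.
Convert 0o7643 (octal) → 7×512 + 6×64 + 4×8 + 3 = 4003 (decimal)
Convert 0x444 (hexadecimal) → 4×256 + 4×16 + 4 = 1092 (decimal)
Compute 4003 + 1092 = 5095
Convert 5095 (decimal) → 5095 = 4096 + 512 + 256 + 128 + 64 + 32 + 4 + 2 + 1 → 0b1001111100111 (binary)
0b1001111100111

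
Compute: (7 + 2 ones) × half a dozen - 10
Convert 2 ones (place-value notation) → 2 (decimal)
Convert half a dozen (colloquial) → 6 (decimal)
Expression in decimal: (7 + 2) × 6 - 10
Parentheses first: 7 + 2 = 9
Multiply: 9 × 6 = 54
Subtract: 54 - 10 = 44
44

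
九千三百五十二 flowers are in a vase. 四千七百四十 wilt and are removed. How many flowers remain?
Convert 九千三百五十二 (Chinese numeral) → 9×1000 + 3×100 + 5×10 + 2 = 9352 (decimal)
Convert 四千七百四十 (Chinese numeral) → 4×1000 + 7×100 + 4×10 = 4740 (decimal)
Compute 9352 - 4740 = 4612
4612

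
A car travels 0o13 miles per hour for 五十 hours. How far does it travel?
Convert 0o13 (octal) → 1×8 + 3 = 11 (decimal)
Convert 五十 (Chinese numeral) → 5×10 = 50 (decimal)
Compute 11 × 50 = 550
550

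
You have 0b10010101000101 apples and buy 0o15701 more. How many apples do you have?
Convert 0b10010101000101 (binary) → 8192 + 1024 + 256 + 64 + 4 + 1 = 9541 (decimal)
Convert 0o15701 (octal) → 1×4096 + 5×512 + 7×64 + 1 = 7105 (decimal)
Compute 9541 + 7105 = 16646
16646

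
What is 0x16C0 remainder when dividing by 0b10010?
Convert 0x16C0 (hexadecimal) → 1×4096 + 6×256 + 12×16 = 5824 (decimal)
Convert 0b10010 (binary) → 16 + 2 = 18 (decimal)
Compute 5824 mod 18 = 10
10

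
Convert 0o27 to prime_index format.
Convert 0o27 (octal) → 2×8 + 7 = 23 (decimal)
Convert 23 (decimal) → the 9th prime (prime index)
the 9th prime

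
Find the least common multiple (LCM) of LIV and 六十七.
Convert LIV (Roman numeral) → 50 + 4 = 54 (decimal)
Convert 六十七 (Chinese numeral) → 6×10 + 7 = 67 (decimal)
Compute lcm(54, 67) = 3618
3618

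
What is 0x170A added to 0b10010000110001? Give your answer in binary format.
Convert 0x170A (hexadecimal) → 1×4096 + 7×256 + 10 = 5898 (decimal)
Convert 0b10010000110001 (binary) → 8192 + 1024 + 32 + 16 + 1 = 9265 (decimal)
Compute 5898 + 9265 = 15163
Convert 15163 (decimal) → 15163 = 8192 + 4096 + 2048 + 512 + 256 + 32 + 16 + 8 + 2 + 1 → 0b11101100111011 (binary)
0b11101100111011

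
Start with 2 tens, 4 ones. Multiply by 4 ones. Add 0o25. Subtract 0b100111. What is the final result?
Convert 2 tens, 4 ones (place-value notation) → 2×10 + 4 = 24 (decimal)
Start: 24
Convert 4 ones (place-value notation) → 4 (decimal)
24 × 4 = 96
Convert 0o25 (octal) → 2×8 + 5 = 21 (decimal)
96 + 21 = 117
Convert 0b100111 (binary) → 32 + 4 + 2 + 1 = 39 (decimal)
117 - 39 = 78
78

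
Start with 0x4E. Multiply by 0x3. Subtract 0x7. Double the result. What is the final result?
Convert 0x4E (hexadecimal) → 4×16 + 14 = 78 (decimal)
Start: 78
Convert 0x3 (hexadecimal) → 3 (decimal)
78 × 3 = 234
Convert 0x7 (hexadecimal) → 7 (decimal)
234 - 7 = 227
227 × 2 = 454
454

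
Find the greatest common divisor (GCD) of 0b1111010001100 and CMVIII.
Convert 0b1111010001100 (binary) → 4096 + 2048 + 1024 + 512 + 128 + 8 + 4 = 7820 (decimal)
Convert CMVIII (Roman numeral) → 900 + 5 + 1 + 1 + 1 = 908 (decimal)
Compute gcd(7820, 908) = 4
4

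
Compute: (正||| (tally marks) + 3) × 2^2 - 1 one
Convert 正||| (tally marks) → 5 + 3 = 8 (decimal)
Convert 2^2 (power) → 4 (decimal)
Convert 1 one (place-value notation) → 1 (decimal)
Expression in decimal: (8 + 3) × 4 - 1
Parentheses first: 8 + 3 = 11
Multiply: 11 × 4 = 44
Subtract: 44 - 1 = 43
43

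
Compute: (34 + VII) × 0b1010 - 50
Convert VII (Roman numeral) → 5 + 1 + 1 = 7 (decimal)
Convert 0b1010 (binary) → 8 + 2 = 10 (decimal)
Expression in decimal: (34 + 7) × 10 - 50
Parentheses first: 34 + 7 = 41
Multiply: 41 × 10 = 410
Subtract: 410 - 50 = 360
360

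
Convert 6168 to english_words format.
Convert 6168 (decimal) → 6168 = 6×1000 + 1×100 + 68 → six thousand one hundred sixty-eight (English words)
six thousand one hundred sixty-eight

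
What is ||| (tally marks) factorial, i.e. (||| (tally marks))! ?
Convert ||| (tally marks) → 3 (decimal)
Compute 3! = 6
6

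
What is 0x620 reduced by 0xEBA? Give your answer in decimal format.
Convert 0x620 (hexadecimal) → 6×256 + 2×16 = 1568 (decimal)
Convert 0xEBA (hexadecimal) → 14×256 + 11×16 + 10 = 3770 (decimal)
Compute 1568 - 3770 = -2202
-2202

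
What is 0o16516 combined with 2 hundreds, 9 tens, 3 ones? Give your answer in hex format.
Convert 0o16516 (octal) → 1×4096 + 6×512 + 5×64 + 1×8 + 6 = 7502 (decimal)
Convert 2 hundreds, 9 tens, 3 ones (place-value notation) → 2×100 + 9×10 + 3 = 293 (decimal)
Compute 7502 + 293 = 7795
Convert 7795 (decimal) → 7795 = 1×4096 + 14×256 + 7×16 + 3 → 0x1E73 (hexadecimal)
0x1E73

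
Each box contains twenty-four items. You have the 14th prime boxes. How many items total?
Convert twenty-four (English words) → 24 (decimal)
Convert the 14th prime (prime index) → 43 (decimal)
Compute 24 × 43 = 1032
1032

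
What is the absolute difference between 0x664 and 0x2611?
Convert 0x664 (hexadecimal) → 6×256 + 6×16 + 4 = 1636 (decimal)
Convert 0x2611 (hexadecimal) → 2×4096 + 6×256 + 1×16 + 1 = 9745 (decimal)
Compute |1636 - 9745| = 8109
8109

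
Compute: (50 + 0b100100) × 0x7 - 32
Convert 0b100100 (binary) → 32 + 4 = 36 (decimal)
Convert 0x7 (hexadecimal) → 7 (decimal)
Expression in decimal: (50 + 36) × 7 - 32
Parentheses first: 50 + 36 = 86
Multiply: 86 × 7 = 602
Subtract: 602 - 32 = 570
570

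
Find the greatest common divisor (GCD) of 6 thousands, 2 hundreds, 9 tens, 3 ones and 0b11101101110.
Convert 6 thousands, 2 hundreds, 9 tens, 3 ones (place-value notation) → 6×1000 + 2×100 + 9×10 + 3 = 6293 (decimal)
Convert 0b11101101110 (binary) → 1024 + 512 + 256 + 64 + 32 + 8 + 4 + 2 = 1902 (decimal)
Compute gcd(6293, 1902) = 1
1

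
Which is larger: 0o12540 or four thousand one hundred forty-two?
Convert 0o12540 (octal) → 1×4096 + 2×512 + 5×64 + 4×8 = 5472 (decimal)
Convert four thousand one hundred forty-two (English words) → 4×1000 + 1×100 + 42 = 4142 (decimal)
Compare 5472 vs 4142: larger = 5472
5472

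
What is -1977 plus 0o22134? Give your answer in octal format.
Convert 0o22134 (octal) → 2×4096 + 2×512 + 1×64 + 3×8 + 4 = 9308 (decimal)
Compute -1977 + 9308 = 7331
Convert 7331 (decimal) → 7331 = 1×4096 + 6×512 + 2×64 + 4×8 + 3 → 0o16243 (octal)
0o16243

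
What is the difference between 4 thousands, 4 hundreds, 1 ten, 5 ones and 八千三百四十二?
Convert 4 thousands, 4 hundreds, 1 ten, 5 ones (place-value notation) → 4×1000 + 4×100 + 1×10 + 5 = 4415 (decimal)
Convert 八千三百四十二 (Chinese numeral) → 8×1000 + 3×100 + 4×10 + 2 = 8342 (decimal)
Difference: |4415 - 8342| = 3927
3927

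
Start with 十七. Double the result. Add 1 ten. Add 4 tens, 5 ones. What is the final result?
Convert 十七 (Chinese numeral) → 1×10 + 7 = 17 (decimal)
Start: 17
17 × 2 = 34
Convert 1 ten (place-value notation) → 1×10 = 10 (decimal)
34 + 10 = 44
Convert 4 tens, 5 ones (place-value notation) → 4×10 + 5 = 45 (decimal)
44 + 45 = 89
89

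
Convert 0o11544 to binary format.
Convert 0o11544 (octal) → 1×4096 + 1×512 + 5×64 + 4×8 + 4 = 4964 (decimal)
Convert 4964 (decimal) → 4964 = 4096 + 512 + 256 + 64 + 32 + 4 → 0b1001101100100 (binary)
0b1001101100100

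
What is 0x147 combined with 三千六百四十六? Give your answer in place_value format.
Convert 0x147 (hexadecimal) → 1×256 + 4×16 + 7 = 327 (decimal)
Convert 三千六百四十六 (Chinese numeral) → 3×1000 + 6×100 + 4×10 + 6 = 3646 (decimal)
Compute 327 + 3646 = 3973
Convert 3973 (decimal) → 3973 = 3×1000 + 9×100 + 7×10 + 3 → 3 thousands, 9 hundreds, 7 tens, 3 ones (place-value notation)
3 thousands, 9 hundreds, 7 tens, 3 ones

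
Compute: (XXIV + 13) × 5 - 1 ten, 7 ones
Convert XXIV (Roman numeral) → 10 + 10 + 4 = 24 (decimal)
Convert 1 ten, 7 ones (place-value notation) → 1×10 + 7 = 17 (decimal)
Expression in decimal: (24 + 13) × 5 - 17
Parentheses first: 24 + 13 = 37
Multiply: 37 × 5 = 185
Subtract: 185 - 17 = 168
168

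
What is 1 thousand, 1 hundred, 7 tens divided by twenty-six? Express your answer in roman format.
Convert 1 thousand, 1 hundred, 7 tens (place-value notation) → 1×1000 + 1×100 + 7×10 = 1170 (decimal)
Convert twenty-six (English words) → 26 (decimal)
Compute 1170 ÷ 26 = 45
Convert 45 (decimal) → 45 = 40 + 5 → XLV (Roman numeral)
XLV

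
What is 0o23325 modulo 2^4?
Convert 0o23325 (octal) → 2×4096 + 3×512 + 3×64 + 2×8 + 5 = 9941 (decimal)
Convert 2^4 (power) → 16 (decimal)
Compute 9941 mod 16 = 5
5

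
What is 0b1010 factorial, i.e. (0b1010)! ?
Convert 0b1010 (binary) → 8 + 2 = 10 (decimal)
Compute 10! = 3628800
3628800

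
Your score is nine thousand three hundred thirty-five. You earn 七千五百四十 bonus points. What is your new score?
Convert nine thousand three hundred thirty-five (English words) → 9×1000 + 3×100 + 35 = 9335 (decimal)
Convert 七千五百四十 (Chinese numeral) → 7×1000 + 5×100 + 4×10 = 7540 (decimal)
Compute 9335 + 7540 = 16875
16875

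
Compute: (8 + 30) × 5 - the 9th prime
Convert the 9th prime (prime index) → 23 (decimal)
Expression in decimal: (8 + 30) × 5 - 23
Parentheses first: 8 + 30 = 38
Multiply: 38 × 5 = 190
Subtract: 190 - 23 = 167
167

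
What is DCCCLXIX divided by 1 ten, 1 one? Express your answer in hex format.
Convert DCCCLXIX (Roman numeral) → 500 + 100 + 100 + 100 + 50 + 10 + 9 = 869 (decimal)
Convert 1 ten, 1 one (place-value notation) → 1×10 + 1 = 11 (decimal)
Compute 869 ÷ 11 = 79
Convert 79 (decimal) → 79 = 4×16 + 15 → 0x4F (hexadecimal)
0x4F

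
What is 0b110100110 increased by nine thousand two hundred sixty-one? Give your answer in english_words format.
Convert 0b110100110 (binary) → 256 + 128 + 32 + 4 + 2 = 422 (decimal)
Convert nine thousand two hundred sixty-one (English words) → 9×1000 + 2×100 + 61 = 9261 (decimal)
Compute 422 + 9261 = 9683
Convert 9683 (decimal) → 9683 = 9×1000 + 6×100 + 83 → nine thousand six hundred eighty-three (English words)
nine thousand six hundred eighty-three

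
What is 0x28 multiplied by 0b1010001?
Convert 0x28 (hexadecimal) → 2×16 + 8 = 40 (decimal)
Convert 0b1010001 (binary) → 64 + 16 + 1 = 81 (decimal)
Compute 40 × 81 = 3240
3240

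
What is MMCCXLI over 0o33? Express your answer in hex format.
Convert MMCCXLI (Roman numeral) → 1000 + 1000 + 100 + 100 + 40 + 1 = 2241 (decimal)
Convert 0o33 (octal) → 3×8 + 3 = 27 (decimal)
Compute 2241 ÷ 27 = 83
Convert 83 (decimal) → 83 = 5×16 + 3 → 0x53 (hexadecimal)
0x53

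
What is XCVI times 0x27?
Convert XCVI (Roman numeral) → 90 + 5 + 1 = 96 (decimal)
Convert 0x27 (hexadecimal) → 2×16 + 7 = 39 (decimal)
Compute 96 × 39 = 3744
3744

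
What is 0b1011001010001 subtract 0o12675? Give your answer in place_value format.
Convert 0b1011001010001 (binary) → 4096 + 1024 + 512 + 64 + 16 + 1 = 5713 (decimal)
Convert 0o12675 (octal) → 1×4096 + 2×512 + 6×64 + 7×8 + 5 = 5565 (decimal)
Compute 5713 - 5565 = 148
Convert 148 (decimal) → 148 = 1×100 + 4×10 + 8 → 1 hundred, 4 tens, 8 ones (place-value notation)
1 hundred, 4 tens, 8 ones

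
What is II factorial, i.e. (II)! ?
Convert II (Roman numeral) → 1 + 1 = 2 (decimal)
Compute 2! = 2
2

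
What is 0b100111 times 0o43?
Convert 0b100111 (binary) → 32 + 4 + 2 + 1 = 39 (decimal)
Convert 0o43 (octal) → 4×8 + 3 = 35 (decimal)
Compute 39 × 35 = 1365
1365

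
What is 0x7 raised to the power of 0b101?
Convert 0x7 (hexadecimal) → 7 (decimal)
Convert 0b101 (binary) → 4 + 1 = 5 (decimal)
Compute 7 ^ 5 = 16807
16807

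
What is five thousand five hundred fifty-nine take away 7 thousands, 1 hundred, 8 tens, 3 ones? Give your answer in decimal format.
Convert five thousand five hundred fifty-nine (English words) → 5×1000 + 5×100 + 59 = 5559 (decimal)
Convert 7 thousands, 1 hundred, 8 tens, 3 ones (place-value notation) → 7×1000 + 1×100 + 8×10 + 3 = 7183 (decimal)
Compute 5559 - 7183 = -1624
-1624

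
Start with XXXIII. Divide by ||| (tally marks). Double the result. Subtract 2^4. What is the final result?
Convert XXXIII (Roman numeral) → 10 + 10 + 10 + 1 + 1 + 1 = 33 (decimal)
Start: 33
Convert ||| (tally marks) → 3 (decimal)
33 ÷ 3 = 11
11 × 2 = 22
Convert 2^4 (power) → 16 (decimal)
22 - 16 = 6
6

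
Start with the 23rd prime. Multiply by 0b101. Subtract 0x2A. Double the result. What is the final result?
Convert the 23rd prime (prime index) → 83 (decimal)
Start: 83
Convert 0b101 (binary) → 4 + 1 = 5 (decimal)
83 × 5 = 415
Convert 0x2A (hexadecimal) → 2×16 + 10 = 42 (decimal)
415 - 42 = 373
373 × 2 = 746
746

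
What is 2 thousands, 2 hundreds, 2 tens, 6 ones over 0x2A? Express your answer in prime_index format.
Convert 2 thousands, 2 hundreds, 2 tens, 6 ones (place-value notation) → 2×1000 + 2×100 + 2×10 + 6 = 2226 (decimal)
Convert 0x2A (hexadecimal) → 2×16 + 10 = 42 (decimal)
Compute 2226 ÷ 42 = 53
Convert 53 (decimal) → the 16th prime (prime index)
the 16th prime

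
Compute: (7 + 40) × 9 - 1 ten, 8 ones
Convert 1 ten, 8 ones (place-value notation) → 1×10 + 8 = 18 (decimal)
Expression in decimal: (7 + 40) × 9 - 18
Parentheses first: 7 + 40 = 47
Multiply: 47 × 9 = 423
Subtract: 423 - 18 = 405
405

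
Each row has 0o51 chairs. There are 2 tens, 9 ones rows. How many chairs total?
Convert 0o51 (octal) → 5×8 + 1 = 41 (decimal)
Convert 2 tens, 9 ones (place-value notation) → 2×10 + 9 = 29 (decimal)
Compute 41 × 29 = 1189
1189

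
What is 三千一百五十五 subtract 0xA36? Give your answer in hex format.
Convert 三千一百五十五 (Chinese numeral) → 3×1000 + 1×100 + 5×10 + 5 = 3155 (decimal)
Convert 0xA36 (hexadecimal) → 10×256 + 3×16 + 6 = 2614 (decimal)
Compute 3155 - 2614 = 541
Convert 541 (decimal) → 541 = 2×256 + 1×16 + 13 → 0x21D (hexadecimal)
0x21D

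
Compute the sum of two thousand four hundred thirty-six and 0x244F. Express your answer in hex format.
Convert two thousand four hundred thirty-six (English words) → 2×1000 + 4×100 + 36 = 2436 (decimal)
Convert 0x244F (hexadecimal) → 2×4096 + 4×256 + 4×16 + 15 = 9295 (decimal)
Compute 2436 + 9295 = 11731
Convert 11731 (decimal) → 11731 = 2×4096 + 13×256 + 13×16 + 3 → 0x2DD3 (hexadecimal)
0x2DD3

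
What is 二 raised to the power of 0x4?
Convert 二 (Chinese numeral) → 2 (decimal)
Convert 0x4 (hexadecimal) → 4 (decimal)
Compute 2 ^ 4 = 16
16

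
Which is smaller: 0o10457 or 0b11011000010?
Convert 0o10457 (octal) → 1×4096 + 4×64 + 5×8 + 7 = 4399 (decimal)
Convert 0b11011000010 (binary) → 1024 + 512 + 128 + 64 + 2 = 1730 (decimal)
Compare 4399 vs 1730: smaller = 1730
1730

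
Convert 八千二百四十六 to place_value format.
Convert 八千二百四十六 (Chinese numeral) → 8×1000 + 2×100 + 4×10 + 6 = 8246 (decimal)
Convert 8246 (decimal) → 8246 = 8×1000 + 2×100 + 4×10 + 6 → 8 thousands, 2 hundreds, 4 tens, 6 ones (place-value notation)
8 thousands, 2 hundreds, 4 tens, 6 ones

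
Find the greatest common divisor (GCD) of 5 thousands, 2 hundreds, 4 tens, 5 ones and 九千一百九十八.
Convert 5 thousands, 2 hundreds, 4 tens, 5 ones (place-value notation) → 5×1000 + 2×100 + 4×10 + 5 = 5245 (decimal)
Convert 九千一百九十八 (Chinese numeral) → 9×1000 + 1×100 + 9×10 + 8 = 9198 (decimal)
Compute gcd(5245, 9198) = 1
1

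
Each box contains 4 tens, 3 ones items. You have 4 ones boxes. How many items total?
Convert 4 tens, 3 ones (place-value notation) → 4×10 + 3 = 43 (decimal)
Convert 4 ones (place-value notation) → 4 (decimal)
Compute 43 × 4 = 172
172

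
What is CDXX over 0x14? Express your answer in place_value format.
Convert CDXX (Roman numeral) → 400 + 10 + 10 = 420 (decimal)
Convert 0x14 (hexadecimal) → 1×16 + 4 = 20 (decimal)
Compute 420 ÷ 20 = 21
Convert 21 (decimal) → 21 = 2×10 + 1 → 2 tens, 1 one (place-value notation)
2 tens, 1 one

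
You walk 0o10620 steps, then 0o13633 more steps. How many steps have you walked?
Convert 0o10620 (octal) → 1×4096 + 6×64 + 2×8 = 4496 (decimal)
Convert 0o13633 (octal) → 1×4096 + 3×512 + 6×64 + 3×8 + 3 = 6043 (decimal)
Compute 4496 + 6043 = 10539
10539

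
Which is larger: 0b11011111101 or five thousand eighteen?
Convert 0b11011111101 (binary) → 1024 + 512 + 128 + 64 + 32 + 16 + 8 + 4 + 1 = 1789 (decimal)
Convert five thousand eighteen (English words) → 5×1000 + 18 = 5018 (decimal)
Compare 1789 vs 5018: larger = 5018
5018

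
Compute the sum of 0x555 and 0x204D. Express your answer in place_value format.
Convert 0x555 (hexadecimal) → 5×256 + 5×16 + 5 = 1365 (decimal)
Convert 0x204D (hexadecimal) → 2×4096 + 4×16 + 13 = 8269 (decimal)
Compute 1365 + 8269 = 9634
Convert 9634 (decimal) → 9634 = 9×1000 + 6×100 + 3×10 + 4 → 9 thousands, 6 hundreds, 3 tens, 4 ones (place-value notation)
9 thousands, 6 hundreds, 3 tens, 4 ones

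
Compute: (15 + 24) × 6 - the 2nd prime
Convert the 2nd prime (prime index) → 3 (decimal)
Expression in decimal: (15 + 24) × 6 - 3
Parentheses first: 15 + 24 = 39
Multiply: 39 × 6 = 234
Subtract: 234 - 3 = 231
231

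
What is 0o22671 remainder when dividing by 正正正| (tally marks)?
Convert 0o22671 (octal) → 2×4096 + 2×512 + 6×64 + 7×8 + 1 = 9657 (decimal)
Convert 正正正| (tally marks) → 5 + 5 + 5 + 1 = 16 (decimal)
Compute 9657 mod 16 = 9
9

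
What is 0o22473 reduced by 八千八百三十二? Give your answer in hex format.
Convert 0o22473 (octal) → 2×4096 + 2×512 + 4×64 + 7×8 + 3 = 9531 (decimal)
Convert 八千八百三十二 (Chinese numeral) → 8×1000 + 8×100 + 3×10 + 2 = 8832 (decimal)
Compute 9531 - 8832 = 699
Convert 699 (decimal) → 699 = 2×256 + 11×16 + 11 → 0x2BB (hexadecimal)
0x2BB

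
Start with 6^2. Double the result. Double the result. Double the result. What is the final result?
Convert 6^2 (power) → 36 (decimal)
Start: 36
36 × 2 = 72
72 × 2 = 144
144 × 2 = 288
288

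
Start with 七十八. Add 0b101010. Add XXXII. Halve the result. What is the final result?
Convert 七十八 (Chinese numeral) → 7×10 + 8 = 78 (decimal)
Start: 78
Convert 0b101010 (binary) → 32 + 8 + 2 = 42 (decimal)
78 + 42 = 120
Convert XXXII (Roman numeral) → 10 + 10 + 10 + 1 + 1 = 32 (decimal)
120 + 32 = 152
152 ÷ 2 = 76
76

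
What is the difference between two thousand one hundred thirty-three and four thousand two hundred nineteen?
Convert two thousand one hundred thirty-three (English words) → 2×1000 + 1×100 + 33 = 2133 (decimal)
Convert four thousand two hundred nineteen (English words) → 4×1000 + 2×100 + 19 = 4219 (decimal)
Difference: |2133 - 4219| = 2086
2086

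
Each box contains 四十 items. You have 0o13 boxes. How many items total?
Convert 四十 (Chinese numeral) → 4×10 = 40 (decimal)
Convert 0o13 (octal) → 1×8 + 3 = 11 (decimal)
Compute 40 × 11 = 440
440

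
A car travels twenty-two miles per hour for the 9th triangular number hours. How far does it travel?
Convert twenty-two (English words) → 22 (decimal)
Convert the 9th triangular number (triangular index) → 9×10/2 = 45 (decimal)
Compute 22 × 45 = 990
990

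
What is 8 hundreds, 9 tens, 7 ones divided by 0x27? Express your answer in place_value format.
Convert 8 hundreds, 9 tens, 7 ones (place-value notation) → 8×100 + 9×10 + 7 = 897 (decimal)
Convert 0x27 (hexadecimal) → 2×16 + 7 = 39 (decimal)
Compute 897 ÷ 39 = 23
Convert 23 (decimal) → 23 = 2×10 + 3 → 2 tens, 3 ones (place-value notation)
2 tens, 3 ones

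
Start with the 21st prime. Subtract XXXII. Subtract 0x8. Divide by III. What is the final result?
Convert the 21st prime (prime index) → 73 (decimal)
Start: 73
Convert XXXII (Roman numeral) → 10 + 10 + 10 + 1 + 1 = 32 (decimal)
73 - 32 = 41
Convert 0x8 (hexadecimal) → 8 (decimal)
41 - 8 = 33
Convert III (Roman numeral) → 1 + 1 + 1 = 3 (decimal)
33 ÷ 3 = 11
11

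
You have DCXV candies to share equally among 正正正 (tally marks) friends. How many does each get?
Convert DCXV (Roman numeral) → 500 + 100 + 10 + 5 = 615 (decimal)
Convert 正正正 (tally marks) → 5 + 5 + 5 = 15 (decimal)
Compute 615 ÷ 15 = 41
41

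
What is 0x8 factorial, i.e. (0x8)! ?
Convert 0x8 (hexadecimal) → 8 (decimal)
Compute 8! = 40320
40320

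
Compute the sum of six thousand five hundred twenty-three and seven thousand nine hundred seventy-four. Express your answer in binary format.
Convert six thousand five hundred twenty-three (English words) → 6×1000 + 5×100 + 23 = 6523 (decimal)
Convert seven thousand nine hundred seventy-four (English words) → 7×1000 + 9×100 + 74 = 7974 (decimal)
Compute 6523 + 7974 = 14497
Convert 14497 (decimal) → 14497 = 8192 + 4096 + 2048 + 128 + 32 + 1 → 0b11100010100001 (binary)
0b11100010100001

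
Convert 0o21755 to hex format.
Convert 0o21755 (octal) → 2×4096 + 1×512 + 7×64 + 5×8 + 5 = 9197 (decimal)
Convert 9197 (decimal) → 9197 = 2×4096 + 3×256 + 14×16 + 13 → 0x23ED (hexadecimal)
0x23ED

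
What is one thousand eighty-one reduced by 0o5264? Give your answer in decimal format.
Convert one thousand eighty-one (English words) → 1×1000 + 81 = 1081 (decimal)
Convert 0o5264 (octal) → 5×512 + 2×64 + 6×8 + 4 = 2740 (decimal)
Compute 1081 - 2740 = -1659
-1659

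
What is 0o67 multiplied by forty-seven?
Convert 0o67 (octal) → 6×8 + 7 = 55 (decimal)
Convert forty-seven (English words) → 47 (decimal)
Compute 55 × 47 = 2585
2585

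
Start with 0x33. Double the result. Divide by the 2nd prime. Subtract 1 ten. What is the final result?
Convert 0x33 (hexadecimal) → 3×16 + 3 = 51 (decimal)
Start: 51
51 × 2 = 102
Convert the 2nd prime (prime index) → 3 (decimal)
102 ÷ 3 = 34
Convert 1 ten (place-value notation) → 1×10 = 10 (decimal)
34 - 10 = 24
24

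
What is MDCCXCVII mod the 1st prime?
Convert MDCCXCVII (Roman numeral) → 1000 + 500 + 100 + 100 + 90 + 5 + 1 + 1 = 1797 (decimal)
Convert the 1st prime (prime index) → 2 (decimal)
Compute 1797 mod 2 = 1
1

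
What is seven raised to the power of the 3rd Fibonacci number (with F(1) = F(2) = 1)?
Convert seven (English words) → 7 (decimal)
Convert the 3rd Fibonacci number (with F(1) = F(2) = 1) (Fibonacci index) → 1, 1, 2 → 2 (decimal)
Compute 7 ^ 2 = 49
49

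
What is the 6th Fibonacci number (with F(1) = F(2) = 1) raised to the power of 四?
Convert the 6th Fibonacci number (with F(1) = F(2) = 1) (Fibonacci index) → 1, 1, 2, 3, 5, 8 → 8 (decimal)
Convert 四 (Chinese numeral) → 4 (decimal)
Compute 8 ^ 4 = 4096
4096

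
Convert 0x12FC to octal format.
Convert 0x12FC (hexadecimal) → 1×4096 + 2×256 + 15×16 + 12 = 4860 (decimal)
Convert 4860 (decimal) → 4860 = 1×4096 + 1×512 + 3×64 + 7×8 + 4 → 0o11374 (octal)
0o11374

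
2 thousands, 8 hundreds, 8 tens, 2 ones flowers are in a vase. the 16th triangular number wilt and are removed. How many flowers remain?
Convert 2 thousands, 8 hundreds, 8 tens, 2 ones (place-value notation) → 2×1000 + 8×100 + 8×10 + 2 = 2882 (decimal)
Convert the 16th triangular number (triangular index) → 16×17/2 = 136 (decimal)
Compute 2882 - 136 = 2746
2746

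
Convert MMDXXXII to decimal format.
Convert MMDXXXII (Roman numeral) → 1000 + 1000 + 500 + 10 + 10 + 10 + 1 + 1 = 2532 (decimal)
2532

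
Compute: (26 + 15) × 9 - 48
Parentheses first: 26 + 15 = 41
Multiply: 41 × 9 = 369
Subtract: 369 - 48 = 321
321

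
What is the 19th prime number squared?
The 19th prime number = 67
Compute 67² = 67 × 67 = 4489
4489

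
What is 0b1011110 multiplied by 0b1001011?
Convert 0b1011110 (binary) → 64 + 16 + 8 + 4 + 2 = 94 (decimal)
Convert 0b1001011 (binary) → 64 + 8 + 2 + 1 = 75 (decimal)
Compute 94 × 75 = 7050
7050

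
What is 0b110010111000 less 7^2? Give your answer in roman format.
Convert 0b110010111000 (binary) → 2048 + 1024 + 128 + 32 + 16 + 8 = 3256 (decimal)
Convert 7^2 (power) → 49 (decimal)
Compute 3256 - 49 = 3207
Convert 3207 (decimal) → 3207 = 1000 + 1000 + 1000 + 100 + 100 + 5 + 1 + 1 → MMMCCVII (Roman numeral)
MMMCCVII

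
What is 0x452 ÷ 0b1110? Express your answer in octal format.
Convert 0x452 (hexadecimal) → 4×256 + 5×16 + 2 = 1106 (decimal)
Convert 0b1110 (binary) → 8 + 4 + 2 = 14 (decimal)
Compute 1106 ÷ 14 = 79
Convert 79 (decimal) → 79 = 1×64 + 1×8 + 7 → 0o117 (octal)
0o117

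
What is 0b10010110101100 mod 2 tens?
Convert 0b10010110101100 (binary) → 8192 + 1024 + 256 + 128 + 32 + 8 + 4 = 9644 (decimal)
Convert 2 tens (place-value notation) → 2×10 = 20 (decimal)
Compute 9644 mod 20 = 4
4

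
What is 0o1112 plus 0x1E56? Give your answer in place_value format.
Convert 0o1112 (octal) → 1×512 + 1×64 + 1×8 + 2 = 586 (decimal)
Convert 0x1E56 (hexadecimal) → 1×4096 + 14×256 + 5×16 + 6 = 7766 (decimal)
Compute 586 + 7766 = 8352
Convert 8352 (decimal) → 8352 = 8×1000 + 3×100 + 5×10 + 2 → 8 thousands, 3 hundreds, 5 tens, 2 ones (place-value notation)
8 thousands, 3 hundreds, 5 tens, 2 ones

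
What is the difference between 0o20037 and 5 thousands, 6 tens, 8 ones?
Convert 0o20037 (octal) → 2×4096 + 3×8 + 7 = 8223 (decimal)
Convert 5 thousands, 6 tens, 8 ones (place-value notation) → 5×1000 + 6×10 + 8 = 5068 (decimal)
Difference: |8223 - 5068| = 3155
3155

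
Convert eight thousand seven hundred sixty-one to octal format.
Convert eight thousand seven hundred sixty-one (English words) → 8×1000 + 7×100 + 61 = 8761 (decimal)
Convert 8761 (decimal) → 8761 = 2×4096 + 1×512 + 7×8 + 1 → 0o21071 (octal)
0o21071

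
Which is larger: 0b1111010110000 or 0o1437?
Convert 0b1111010110000 (binary) → 4096 + 2048 + 1024 + 512 + 128 + 32 + 16 = 7856 (decimal)
Convert 0o1437 (octal) → 1×512 + 4×64 + 3×8 + 7 = 799 (decimal)
Compare 7856 vs 799: larger = 7856
7856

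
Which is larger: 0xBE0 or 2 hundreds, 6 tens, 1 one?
Convert 0xBE0 (hexadecimal) → 11×256 + 14×16 = 3040 (decimal)
Convert 2 hundreds, 6 tens, 1 one (place-value notation) → 2×100 + 6×10 + 1 = 261 (decimal)
Compare 3040 vs 261: larger = 3040
3040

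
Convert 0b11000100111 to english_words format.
Convert 0b11000100111 (binary) → 1024 + 512 + 32 + 4 + 2 + 1 = 1575 (decimal)
Convert 1575 (decimal) → 1575 = 1×1000 + 5×100 + 75 → one thousand five hundred seventy-five (English words)
one thousand five hundred seventy-five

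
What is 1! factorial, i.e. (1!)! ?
Convert 1! (factorial) → 1 (decimal)
Compute 1! = 1
1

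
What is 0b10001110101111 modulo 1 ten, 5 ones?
Convert 0b10001110101111 (binary) → 8192 + 512 + 256 + 128 + 32 + 8 + 4 + 2 + 1 = 9135 (decimal)
Convert 1 ten, 5 ones (place-value notation) → 1×10 + 5 = 15 (decimal)
Compute 9135 mod 15 = 0
0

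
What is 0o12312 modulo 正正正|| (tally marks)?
Convert 0o12312 (octal) → 1×4096 + 2×512 + 3×64 + 1×8 + 2 = 5322 (decimal)
Convert 正正正|| (tally marks) → 5 + 5 + 5 + 2 = 17 (decimal)
Compute 5322 mod 17 = 1
1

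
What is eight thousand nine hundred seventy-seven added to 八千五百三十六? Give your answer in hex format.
Convert eight thousand nine hundred seventy-seven (English words) → 8×1000 + 9×100 + 77 = 8977 (decimal)
Convert 八千五百三十六 (Chinese numeral) → 8×1000 + 5×100 + 3×10 + 6 = 8536 (decimal)
Compute 8977 + 8536 = 17513
Convert 17513 (decimal) → 17513 = 4×4096 + 4×256 + 6×16 + 9 → 0x4469 (hexadecimal)
0x4469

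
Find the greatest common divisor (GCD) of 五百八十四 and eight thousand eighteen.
Convert 五百八十四 (Chinese numeral) → 5×100 + 8×10 + 4 = 584 (decimal)
Convert eight thousand eighteen (English words) → 8×1000 + 18 = 8018 (decimal)
Compute gcd(584, 8018) = 2
2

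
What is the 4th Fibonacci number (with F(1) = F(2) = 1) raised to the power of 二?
Convert the 4th Fibonacci number (with F(1) = F(2) = 1) (Fibonacci index) → 1, 1, 2, 3 → 3 (decimal)
Convert 二 (Chinese numeral) → 2 (decimal)
Compute 3 ^ 2 = 9
9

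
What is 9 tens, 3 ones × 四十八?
Convert 9 tens, 3 ones (place-value notation) → 9×10 + 3 = 93 (decimal)
Convert 四十八 (Chinese numeral) → 4×10 + 8 = 48 (decimal)
Compute 93 × 48 = 4464
4464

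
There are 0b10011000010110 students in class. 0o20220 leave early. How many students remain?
Convert 0b10011000010110 (binary) → 8192 + 1024 + 512 + 16 + 4 + 2 = 9750 (decimal)
Convert 0o20220 (octal) → 2×4096 + 2×64 + 2×8 = 8336 (decimal)
Compute 9750 - 8336 = 1414
1414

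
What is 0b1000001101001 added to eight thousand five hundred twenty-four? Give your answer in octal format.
Convert 0b1000001101001 (binary) → 4096 + 64 + 32 + 8 + 1 = 4201 (decimal)
Convert eight thousand five hundred twenty-four (English words) → 8×1000 + 5×100 + 24 = 8524 (decimal)
Compute 4201 + 8524 = 12725
Convert 12725 (decimal) → 12725 = 3×4096 + 6×64 + 6×8 + 5 → 0o30665 (octal)
0o30665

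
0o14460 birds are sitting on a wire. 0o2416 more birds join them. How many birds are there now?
Convert 0o14460 (octal) → 1×4096 + 4×512 + 4×64 + 6×8 = 6448 (decimal)
Convert 0o2416 (octal) → 2×512 + 4×64 + 1×8 + 6 = 1294 (decimal)
Compute 6448 + 1294 = 7742
7742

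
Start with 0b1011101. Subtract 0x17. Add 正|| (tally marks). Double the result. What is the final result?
Convert 0b1011101 (binary) → 64 + 16 + 8 + 4 + 1 = 93 (decimal)
Start: 93
Convert 0x17 (hexadecimal) → 1×16 + 7 = 23 (decimal)
93 - 23 = 70
Convert 正|| (tally marks) → 5 + 2 = 7 (decimal)
70 + 7 = 77
77 × 2 = 154
154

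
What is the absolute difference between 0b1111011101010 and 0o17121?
Convert 0b1111011101010 (binary) → 4096 + 2048 + 1024 + 512 + 128 + 64 + 32 + 8 + 2 = 7914 (decimal)
Convert 0o17121 (octal) → 1×4096 + 7×512 + 1×64 + 2×8 + 1 = 7761 (decimal)
Compute |7914 - 7761| = 153
153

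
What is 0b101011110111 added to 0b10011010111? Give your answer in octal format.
Convert 0b101011110111 (binary) → 2048 + 512 + 128 + 64 + 32 + 16 + 4 + 2 + 1 = 2807 (decimal)
Convert 0b10011010111 (binary) → 1024 + 128 + 64 + 16 + 4 + 2 + 1 = 1239 (decimal)
Compute 2807 + 1239 = 4046
Convert 4046 (decimal) → 4046 = 7×512 + 7×64 + 1×8 + 6 → 0o7716 (octal)
0o7716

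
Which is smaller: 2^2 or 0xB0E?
Convert 2^2 (power) → 4 (decimal)
Convert 0xB0E (hexadecimal) → 11×256 + 14 = 2830 (decimal)
Compare 4 vs 2830: smaller = 4
4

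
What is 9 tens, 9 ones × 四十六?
Convert 9 tens, 9 ones (place-value notation) → 9×10 + 9 = 99 (decimal)
Convert 四十六 (Chinese numeral) → 4×10 + 6 = 46 (decimal)
Compute 99 × 46 = 4554
4554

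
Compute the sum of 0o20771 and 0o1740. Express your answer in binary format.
Convert 0o20771 (octal) → 2×4096 + 7×64 + 7×8 + 1 = 8697 (decimal)
Convert 0o1740 (octal) → 1×512 + 7×64 + 4×8 = 992 (decimal)
Compute 8697 + 992 = 9689
Convert 9689 (decimal) → 9689 = 8192 + 1024 + 256 + 128 + 64 + 16 + 8 + 1 → 0b10010111011001 (binary)
0b10010111011001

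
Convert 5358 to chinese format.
Convert 5358 (decimal) → 5358 = 5×1000 + 3×100 + 5×10 + 8 → 五千三百五十八 (Chinese numeral)
五千三百五十八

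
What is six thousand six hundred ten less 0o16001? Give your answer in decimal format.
Convert six thousand six hundred ten (English words) → 6×1000 + 6×100 + 10 = 6610 (decimal)
Convert 0o16001 (octal) → 1×4096 + 6×512 + 1 = 7169 (decimal)
Compute 6610 - 7169 = -559
-559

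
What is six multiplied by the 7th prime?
Convert six (English words) → 6 (decimal)
Convert the 7th prime (prime index) → 17 (decimal)
Compute 6 × 17 = 102
102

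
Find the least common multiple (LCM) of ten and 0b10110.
Convert ten (English words) → 10 (decimal)
Convert 0b10110 (binary) → 16 + 4 + 2 = 22 (decimal)
Compute lcm(10, 22) = 110
110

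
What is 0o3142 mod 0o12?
Convert 0o3142 (octal) → 3×512 + 1×64 + 4×8 + 2 = 1634 (decimal)
Convert 0o12 (octal) → 1×8 + 2 = 10 (decimal)
Compute 1634 mod 10 = 4
4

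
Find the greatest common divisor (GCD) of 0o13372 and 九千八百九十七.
Convert 0o13372 (octal) → 1×4096 + 3×512 + 3×64 + 7×8 + 2 = 5882 (decimal)
Convert 九千八百九十七 (Chinese numeral) → 9×1000 + 8×100 + 9×10 + 7 = 9897 (decimal)
Compute gcd(5882, 9897) = 1
1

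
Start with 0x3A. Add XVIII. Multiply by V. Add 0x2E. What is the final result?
Convert 0x3A (hexadecimal) → 3×16 + 10 = 58 (decimal)
Start: 58
Convert XVIII (Roman numeral) → 10 + 5 + 1 + 1 + 1 = 18 (decimal)
58 + 18 = 76
Convert V (Roman numeral) → 5 (decimal)
76 × 5 = 380
Convert 0x2E (hexadecimal) → 2×16 + 14 = 46 (decimal)
380 + 46 = 426
426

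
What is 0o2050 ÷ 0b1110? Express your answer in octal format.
Convert 0o2050 (octal) → 2×512 + 5×8 = 1064 (decimal)
Convert 0b1110 (binary) → 8 + 4 + 2 = 14 (decimal)
Compute 1064 ÷ 14 = 76
Convert 76 (decimal) → 76 = 1×64 + 1×8 + 4 → 0o114 (octal)
0o114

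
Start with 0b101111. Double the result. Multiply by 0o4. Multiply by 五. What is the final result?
Convert 0b101111 (binary) → 32 + 8 + 4 + 2 + 1 = 47 (decimal)
Start: 47
47 × 2 = 94
Convert 0o4 (octal) → 4 (decimal)
94 × 4 = 376
Convert 五 (Chinese numeral) → 5 (decimal)
376 × 5 = 1880
1880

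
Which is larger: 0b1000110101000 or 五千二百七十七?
Convert 0b1000110101000 (binary) → 4096 + 256 + 128 + 32 + 8 = 4520 (decimal)
Convert 五千二百七十七 (Chinese numeral) → 5×1000 + 2×100 + 7×10 + 7 = 5277 (decimal)
Compare 4520 vs 5277: larger = 5277
5277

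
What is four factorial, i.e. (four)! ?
Convert four (English words) → 4 (decimal)
Compute 4! = 24
24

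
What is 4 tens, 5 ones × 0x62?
Convert 4 tens, 5 ones (place-value notation) → 4×10 + 5 = 45 (decimal)
Convert 0x62 (hexadecimal) → 6×16 + 2 = 98 (decimal)
Compute 45 × 98 = 4410
4410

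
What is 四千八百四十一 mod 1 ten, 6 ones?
Convert 四千八百四十一 (Chinese numeral) → 4×1000 + 8×100 + 4×10 + 1 = 4841 (decimal)
Convert 1 ten, 6 ones (place-value notation) → 1×10 + 6 = 16 (decimal)
Compute 4841 mod 16 = 9
9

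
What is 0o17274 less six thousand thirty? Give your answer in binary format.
Convert 0o17274 (octal) → 1×4096 + 7×512 + 2×64 + 7×8 + 4 = 7868 (decimal)
Convert six thousand thirty (English words) → 6×1000 + 30 = 6030 (decimal)
Compute 7868 - 6030 = 1838
Convert 1838 (decimal) → 1838 = 1024 + 512 + 256 + 32 + 8 + 4 + 2 → 0b11100101110 (binary)
0b11100101110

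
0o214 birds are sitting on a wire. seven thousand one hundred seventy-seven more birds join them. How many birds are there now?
Convert 0o214 (octal) → 2×64 + 1×8 + 4 = 140 (decimal)
Convert seven thousand one hundred seventy-seven (English words) → 7×1000 + 1×100 + 77 = 7177 (decimal)
Compute 140 + 7177 = 7317
7317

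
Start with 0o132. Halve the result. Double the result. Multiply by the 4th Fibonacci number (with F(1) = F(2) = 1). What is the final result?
Convert 0o132 (octal) → 1×64 + 3×8 + 2 = 90 (decimal)
Start: 90
90 ÷ 2 = 45
45 × 2 = 90
Convert the 4th Fibonacci number (with F(1) = F(2) = 1) (Fibonacci index) → 1, 1, 2, 3 → 3 (decimal)
90 × 3 = 270
270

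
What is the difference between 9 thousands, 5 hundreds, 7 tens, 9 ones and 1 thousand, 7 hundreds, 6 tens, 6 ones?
Convert 9 thousands, 5 hundreds, 7 tens, 9 ones (place-value notation) → 9×1000 + 5×100 + 7×10 + 9 = 9579 (decimal)
Convert 1 thousand, 7 hundreds, 6 tens, 6 ones (place-value notation) → 1×1000 + 7×100 + 6×10 + 6 = 1766 (decimal)
Difference: |9579 - 1766| = 7813
7813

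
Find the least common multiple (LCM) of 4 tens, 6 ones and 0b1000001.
Convert 4 tens, 6 ones (place-value notation) → 4×10 + 6 = 46 (decimal)
Convert 0b1000001 (binary) → 64 + 1 = 65 (decimal)
Compute lcm(46, 65) = 2990
2990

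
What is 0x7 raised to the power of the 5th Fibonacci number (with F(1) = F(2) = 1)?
Convert 0x7 (hexadecimal) → 7 (decimal)
Convert the 5th Fibonacci number (with F(1) = F(2) = 1) (Fibonacci index) → 1, 1, 2, 3, 5 → 5 (decimal)
Compute 7 ^ 5 = 16807
16807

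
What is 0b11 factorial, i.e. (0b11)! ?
Convert 0b11 (binary) → 2 + 1 = 3 (decimal)
Compute 3! = 6
6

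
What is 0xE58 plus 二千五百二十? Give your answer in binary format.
Convert 0xE58 (hexadecimal) → 14×256 + 5×16 + 8 = 3672 (decimal)
Convert 二千五百二十 (Chinese numeral) → 2×1000 + 5×100 + 2×10 = 2520 (decimal)
Compute 3672 + 2520 = 6192
Convert 6192 (decimal) → 6192 = 4096 + 2048 + 32 + 16 → 0b1100000110000 (binary)
0b1100000110000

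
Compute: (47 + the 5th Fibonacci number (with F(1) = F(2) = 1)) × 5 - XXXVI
Convert the 5th Fibonacci number (with F(1) = F(2) = 1) (Fibonacci index) → 1, 1, 2, 3, 5 → 5 (decimal)
Convert XXXVI (Roman numeral) → 10 + 10 + 10 + 5 + 1 = 36 (decimal)
Expression in decimal: (47 + 5) × 5 - 36
Parentheses first: 47 + 5 = 52
Multiply: 52 × 5 = 260
Subtract: 260 - 36 = 224
224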